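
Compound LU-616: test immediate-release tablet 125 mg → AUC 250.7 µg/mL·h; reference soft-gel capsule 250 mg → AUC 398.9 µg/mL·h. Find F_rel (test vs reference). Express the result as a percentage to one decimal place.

F_rel = (AUC_test/D_test) / (AUC_ref/D_ref)
      = (250.7/125) / (398.9/250)
      = 2.0056 / 1.5956 = 1.2570 = 125.70%

F_rel = 125.7%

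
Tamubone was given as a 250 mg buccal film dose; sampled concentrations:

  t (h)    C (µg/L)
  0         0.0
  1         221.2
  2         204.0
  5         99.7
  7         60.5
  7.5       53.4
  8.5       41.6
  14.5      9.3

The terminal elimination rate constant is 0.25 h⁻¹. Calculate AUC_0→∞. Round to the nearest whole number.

Trapezoidal AUC_0→14.5:
  [0→1]: (0.0+221.2)/2 × 1 = 110.6
  [1→2]: (221.2+204.0)/2 × 1 = 212.6
  [2→5]: (204.0+99.7)/2 × 3 = 455.55
  [5→7]: (99.7+60.5)/2 × 2 = 160.2
  [7→7.5]: (60.5+53.4)/2 × 0.5 = 28.475
  [7.5→8.5]: (53.4+41.6)/2 × 1 = 47.5
  [8.5→14.5]: (41.6+9.3)/2 × 6 = 152.7
  Sum = 1167.625 µg/L·h
Extrapolated tail: C_last / k_e = 9.3 / 0.25 = 37.200
AUC_0→∞ = 1167.625 + 37.200 = 1204.825 µg/L·h

AUC = 1205 µg/L·h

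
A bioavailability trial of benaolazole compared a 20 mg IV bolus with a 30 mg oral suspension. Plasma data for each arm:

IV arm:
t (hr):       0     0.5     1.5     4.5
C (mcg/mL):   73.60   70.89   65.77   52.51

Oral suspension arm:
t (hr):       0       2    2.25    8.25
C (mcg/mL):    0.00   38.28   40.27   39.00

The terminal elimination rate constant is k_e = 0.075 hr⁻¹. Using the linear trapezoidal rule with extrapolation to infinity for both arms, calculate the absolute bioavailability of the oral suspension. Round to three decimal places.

F = 0.547

Trapezoidal AUC_0→4.5 (IV):
  [0→0.5]: (73.60+70.89)/2 × 0.5 = 36.1225
  [0.5→1.5]: (70.89+65.77)/2 × 1 = 68.33
  [1.5→4.5]: (65.77+52.51)/2 × 3 = 177.42
  Sum = 281.8725 mcg/mL·hr
IV tail: 52.51/0.075 = 700.133; AUC_iv,0→∞ = 281.8725 + 700.133 = 982.0055 mcg/mL·hr
Trapezoidal AUC_0→8.25 (oral suspension):
  [0→2]: (0.00+38.28)/2 × 2 = 38.28
  [2→2.25]: (38.28+40.27)/2 × 0.25 = 9.81875
  [2.25→8.25]: (40.27+39.00)/2 × 6 = 237.81
  Sum = 285.90875 mcg/mL·hr
oral suspension tail: 39.00/0.075 = 520.000; AUC_ev,0→∞ = 285.90875 + 520.000 = 805.90875 mcg/mL·hr
F = (AUC_ev/D_ev)/(AUC_iv/D_iv) = (805.90875/30)/(982.0055/20) = 26.863625/49.100275 = 0.5471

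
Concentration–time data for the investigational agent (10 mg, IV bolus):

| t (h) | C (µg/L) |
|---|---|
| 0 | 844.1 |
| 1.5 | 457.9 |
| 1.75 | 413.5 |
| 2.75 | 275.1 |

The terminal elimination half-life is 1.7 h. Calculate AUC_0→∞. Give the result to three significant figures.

AUC = 2100 µg/L·h

Trapezoidal AUC_0→2.75:
  [0→1.5]: (844.1+457.9)/2 × 1.5 = 976.5
  [1.5→1.75]: (457.9+413.5)/2 × 0.25 = 108.925
  [1.75→2.75]: (413.5+275.1)/2 × 1 = 344.3
  Sum = 1429.725 µg/L·h
k_e = ln2 / t½ = 0.693147 / 1.7 = 0.4077 h^-1
Extrapolated tail: C_last / k_e = 275.1 / 0.4077 = 674.761
AUC_0→∞ = 1429.725 + 674.761 = 2104.486 µg/L·h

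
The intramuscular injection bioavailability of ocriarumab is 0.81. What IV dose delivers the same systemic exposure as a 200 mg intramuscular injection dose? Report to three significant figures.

Systemic exposure from an extravascular dose = F × D_ev, so the equivalent IV dose is F × D_ev.
D_iv = F × D_ev = 0.81 × 200 = 162 mg

D_iv = 162 mg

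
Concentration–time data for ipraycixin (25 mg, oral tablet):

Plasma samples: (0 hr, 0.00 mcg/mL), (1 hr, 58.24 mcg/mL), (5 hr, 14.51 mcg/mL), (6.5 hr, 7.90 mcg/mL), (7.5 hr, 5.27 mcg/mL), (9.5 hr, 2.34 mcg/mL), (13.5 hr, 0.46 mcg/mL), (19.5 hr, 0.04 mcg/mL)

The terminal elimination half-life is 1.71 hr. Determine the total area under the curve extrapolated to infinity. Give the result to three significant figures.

Trapezoidal AUC_0→19.5:
  [0→1]: (0.00+58.24)/2 × 1 = 29.12
  [1→5]: (58.24+14.51)/2 × 4 = 145.5
  [5→6.5]: (14.51+7.90)/2 × 1.5 = 16.8075
  [6.5→7.5]: (7.90+5.27)/2 × 1 = 6.585
  [7.5→9.5]: (5.27+2.34)/2 × 2 = 7.61
  [9.5→13.5]: (2.34+0.46)/2 × 4 = 5.6
  [13.5→19.5]: (0.46+0.04)/2 × 6 = 1.5
  Sum = 212.7225 mcg/mL·hr
k_e = ln2 / t½ = 0.693147 / 1.71 = 0.4053 hr^-1
Extrapolated tail: C_last / k_e = 0.04 / 0.4053 = 0.099
AUC_0→∞ = 212.7225 + 0.099 = 212.8215 mcg/mL·hr

AUC = 213 mcg/mL·hr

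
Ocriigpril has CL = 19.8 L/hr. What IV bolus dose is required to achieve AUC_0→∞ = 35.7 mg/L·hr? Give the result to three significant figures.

Dose_iv = CL × AUC_0→∞
     = 19.8 × 35.7 = 706.86 mg

Dose = 707 mg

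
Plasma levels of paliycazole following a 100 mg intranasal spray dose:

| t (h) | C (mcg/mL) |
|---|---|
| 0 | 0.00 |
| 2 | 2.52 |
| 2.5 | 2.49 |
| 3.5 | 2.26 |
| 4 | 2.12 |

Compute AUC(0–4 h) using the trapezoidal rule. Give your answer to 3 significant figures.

AUC = 7.24 mcg/mL·h

Trapezoidal AUC_0→4:
  [0→2]: (0.00+2.52)/2 × 2 = 2.52
  [2→2.5]: (2.52+2.49)/2 × 0.5 = 1.2525
  [2.5→3.5]: (2.49+2.26)/2 × 1 = 2.375
  [3.5→4]: (2.26+2.12)/2 × 0.5 = 1.095
  Sum = 7.2425 mcg/mL·h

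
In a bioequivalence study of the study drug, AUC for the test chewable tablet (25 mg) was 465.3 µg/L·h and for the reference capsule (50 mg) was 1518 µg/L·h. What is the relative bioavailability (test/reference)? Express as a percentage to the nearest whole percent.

F_rel = 61%

F_rel = (AUC_test/D_test) / (AUC_ref/D_ref)
      = (465.3/25) / (1518/50)
      = 18.612 / 30.36 = 0.6130 = 61.30%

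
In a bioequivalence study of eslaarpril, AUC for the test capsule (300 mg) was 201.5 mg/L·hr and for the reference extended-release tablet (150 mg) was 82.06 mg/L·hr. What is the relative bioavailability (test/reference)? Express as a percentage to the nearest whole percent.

F_rel = 123%

F_rel = (AUC_test/D_test) / (AUC_ref/D_ref)
      = (201.5/300) / (82.06/150)
      = 0.671667 / 0.547067 = 1.2278 = 122.78%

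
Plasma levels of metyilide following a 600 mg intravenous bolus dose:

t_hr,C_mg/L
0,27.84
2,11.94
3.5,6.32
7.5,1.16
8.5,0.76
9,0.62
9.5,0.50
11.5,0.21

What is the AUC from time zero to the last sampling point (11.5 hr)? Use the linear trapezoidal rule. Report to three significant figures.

Trapezoidal AUC_0→11.5:
  [0→2]: (27.84+11.94)/2 × 2 = 39.78
  [2→3.5]: (11.94+6.32)/2 × 1.5 = 13.695
  [3.5→7.5]: (6.32+1.16)/2 × 4 = 14.96
  [7.5→8.5]: (1.16+0.76)/2 × 1 = 0.96
  [8.5→9]: (0.76+0.62)/2 × 0.5 = 0.345
  [9→9.5]: (0.62+0.50)/2 × 0.5 = 0.28
  [9.5→11.5]: (0.50+0.21)/2 × 2 = 0.71
  Sum = 70.73 mg/L·hr

AUC = 70.7 mg/L·hr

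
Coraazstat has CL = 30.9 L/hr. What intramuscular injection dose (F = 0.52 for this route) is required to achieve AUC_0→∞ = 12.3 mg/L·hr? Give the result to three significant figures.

Dose = 731 mg

Dose = CL × AUC_0→∞ / F
     = 30.9 × 12.3 / 0.52 = 730.904 mg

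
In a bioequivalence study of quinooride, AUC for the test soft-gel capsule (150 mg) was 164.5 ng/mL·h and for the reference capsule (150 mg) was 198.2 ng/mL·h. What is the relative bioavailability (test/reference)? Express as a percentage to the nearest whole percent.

F_rel = (AUC_test/D_test) / (AUC_ref/D_ref)
      = (164.5/150) / (198.2/150)
      = 1.09667 / 1.32133 = 0.8300 = 83.00%

F_rel = 83%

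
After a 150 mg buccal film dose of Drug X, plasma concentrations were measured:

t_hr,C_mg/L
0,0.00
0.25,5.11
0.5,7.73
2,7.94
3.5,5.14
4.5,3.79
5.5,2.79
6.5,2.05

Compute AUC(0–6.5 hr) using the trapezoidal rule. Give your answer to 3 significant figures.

AUC = 34.0 mg/L·hr

Trapezoidal AUC_0→6.5:
  [0→0.25]: (0.00+5.11)/2 × 0.25 = 0.63875
  [0.25→0.5]: (5.11+7.73)/2 × 0.25 = 1.605
  [0.5→2]: (7.73+7.94)/2 × 1.5 = 11.7525
  [2→3.5]: (7.94+5.14)/2 × 1.5 = 9.81
  [3.5→4.5]: (5.14+3.79)/2 × 1 = 4.465
  [4.5→5.5]: (3.79+2.79)/2 × 1 = 3.29
  [5.5→6.5]: (2.79+2.05)/2 × 1 = 2.42
  Sum = 33.98125 mg/L·hr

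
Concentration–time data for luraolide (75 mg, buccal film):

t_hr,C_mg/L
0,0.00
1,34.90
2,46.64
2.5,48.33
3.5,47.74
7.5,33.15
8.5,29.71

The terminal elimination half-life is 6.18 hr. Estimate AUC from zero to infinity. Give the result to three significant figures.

AUC = 588 mg/L·hr

Trapezoidal AUC_0→8.5:
  [0→1]: (0.00+34.90)/2 × 1 = 17.45
  [1→2]: (34.90+46.64)/2 × 1 = 40.77
  [2→2.5]: (46.64+48.33)/2 × 0.5 = 23.7425
  [2.5→3.5]: (48.33+47.74)/2 × 1 = 48.035
  [3.5→7.5]: (47.74+33.15)/2 × 4 = 161.78
  [7.5→8.5]: (33.15+29.71)/2 × 1 = 31.43
  Sum = 323.2075 mg/L·hr
k_e = ln2 / t½ = 0.693147 / 6.18 = 0.1122 hr^-1
Extrapolated tail: C_last / k_e = 29.71 / 0.1122 = 264.795
AUC_0→∞ = 323.2075 + 264.795 = 588.0025 mg/L·hr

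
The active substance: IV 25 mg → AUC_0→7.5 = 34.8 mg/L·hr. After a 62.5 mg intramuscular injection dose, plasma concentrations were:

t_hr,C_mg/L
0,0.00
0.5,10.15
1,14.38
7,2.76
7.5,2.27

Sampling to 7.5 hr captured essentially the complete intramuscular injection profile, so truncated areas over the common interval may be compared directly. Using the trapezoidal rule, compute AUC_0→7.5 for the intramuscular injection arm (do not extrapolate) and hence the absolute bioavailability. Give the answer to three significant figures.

F = 0.705

Trapezoidal AUC_0→7.5 (intramuscular injection):
  [0→0.5]: (0.00+10.15)/2 × 0.5 = 2.5375
  [0.5→1]: (10.15+14.38)/2 × 0.5 = 6.1325
  [1→7]: (14.38+2.76)/2 × 6 = 51.42
  [7→7.5]: (2.76+2.27)/2 × 0.5 = 1.2575
  Sum = 61.3475 mg/L·hr
F = (AUC_ev/D_ev)/(AUC_iv/D_iv) = (61.3475/62.5)/(34.8/25) = 0.98156/1.392 = 0.7051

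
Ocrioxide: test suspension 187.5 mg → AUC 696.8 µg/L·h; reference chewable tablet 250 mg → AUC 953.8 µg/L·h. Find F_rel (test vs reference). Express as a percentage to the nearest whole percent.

F_rel = 97%

F_rel = (AUC_test/D_test) / (AUC_ref/D_ref)
      = (696.8/187.5) / (953.8/250)
      = 3.71627 / 3.8152 = 0.9741 = 97.41%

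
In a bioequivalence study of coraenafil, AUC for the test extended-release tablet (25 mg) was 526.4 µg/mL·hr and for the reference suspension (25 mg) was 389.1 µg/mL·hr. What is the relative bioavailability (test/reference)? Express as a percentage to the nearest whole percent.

F_rel = 135%

F_rel = (AUC_test/D_test) / (AUC_ref/D_ref)
      = (526.4/25) / (389.1/25)
      = 21.056 / 15.564 = 1.3529 = 135.29%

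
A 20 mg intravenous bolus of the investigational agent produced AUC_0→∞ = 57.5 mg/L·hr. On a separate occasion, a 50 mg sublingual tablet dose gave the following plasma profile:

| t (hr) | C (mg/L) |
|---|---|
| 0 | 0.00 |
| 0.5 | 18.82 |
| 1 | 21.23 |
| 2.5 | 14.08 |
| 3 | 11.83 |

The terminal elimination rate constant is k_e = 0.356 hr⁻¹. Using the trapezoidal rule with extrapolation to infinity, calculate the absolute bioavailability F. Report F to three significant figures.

F = 0.563

Trapezoidal AUC_0→3 (sublingual tablet):
  [0→0.5]: (0.00+18.82)/2 × 0.5 = 4.705
  [0.5→1]: (18.82+21.23)/2 × 0.5 = 10.0125
  [1→2.5]: (21.23+14.08)/2 × 1.5 = 26.4825
  [2.5→3]: (14.08+11.83)/2 × 0.5 = 6.4775
  Sum = 47.6775 mg/L·hr
Tail: C_last/k_e = 11.83/0.356 = 33.230
AUC_0→∞ (sublingual tablet) = 47.6775 + 33.230 = 80.9075 mg/L·hr
F = (AUC_ev/D_ev)/(AUC_iv/D_iv) = (80.9075/50)/(57.5/20) = 1.61815/2.875 = 0.5628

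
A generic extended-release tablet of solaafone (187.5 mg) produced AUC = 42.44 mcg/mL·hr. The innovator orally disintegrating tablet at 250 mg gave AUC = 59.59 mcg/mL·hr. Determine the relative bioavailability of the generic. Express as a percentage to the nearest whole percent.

F_rel = (AUC_test/D_test) / (AUC_ref/D_ref)
      = (42.44/187.5) / (59.59/250)
      = 0.226347 / 0.23836 = 0.9496 = 94.96%

F_rel = 95%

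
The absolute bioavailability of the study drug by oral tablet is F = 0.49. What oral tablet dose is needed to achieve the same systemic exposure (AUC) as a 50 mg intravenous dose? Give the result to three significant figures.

D_oral = 102 mg

For equal systemic exposure: F × D_ev = D_iv
D_ev = D_iv / F = 50 / 0.49 = 102.041 mg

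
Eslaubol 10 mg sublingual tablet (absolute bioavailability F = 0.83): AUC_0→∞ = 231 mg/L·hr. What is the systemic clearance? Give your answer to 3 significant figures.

CL = 0.0359 L/hr

CL = F × Dose / AUC_0→∞
   = 0.83 × 10 / 231 = 0.0359307 L/hr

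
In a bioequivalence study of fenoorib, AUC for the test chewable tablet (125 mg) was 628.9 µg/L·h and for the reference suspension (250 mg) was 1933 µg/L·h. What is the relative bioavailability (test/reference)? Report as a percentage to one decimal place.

F_rel = 65.1%

F_rel = (AUC_test/D_test) / (AUC_ref/D_ref)
      = (628.9/125) / (1933/250)
      = 5.0312 / 7.732 = 0.6507 = 65.07%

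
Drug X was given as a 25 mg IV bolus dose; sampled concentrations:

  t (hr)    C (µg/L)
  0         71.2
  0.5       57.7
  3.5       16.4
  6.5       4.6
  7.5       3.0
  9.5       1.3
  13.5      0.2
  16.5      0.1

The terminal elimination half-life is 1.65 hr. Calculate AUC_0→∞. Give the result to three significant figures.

AUC = 187 µg/L·hr

Trapezoidal AUC_0→16.5:
  [0→0.5]: (71.2+57.7)/2 × 0.5 = 32.225
  [0.5→3.5]: (57.7+16.4)/2 × 3 = 111.15
  [3.5→6.5]: (16.4+4.6)/2 × 3 = 31.5
  [6.5→7.5]: (4.6+3.0)/2 × 1 = 3.8
  [7.5→9.5]: (3.0+1.3)/2 × 2 = 4.3
  [9.5→13.5]: (1.3+0.2)/2 × 4 = 3.0
  [13.5→16.5]: (0.2+0.1)/2 × 3 = 0.45
  Sum = 186.425 µg/L·hr
k_e = ln2 / t½ = 0.693147 / 1.65 = 0.4201 hr^-1
Extrapolated tail: C_last / k_e = 0.1 / 0.4201 = 0.238
AUC_0→∞ = 186.425 + 0.238 = 186.663 µg/L·hr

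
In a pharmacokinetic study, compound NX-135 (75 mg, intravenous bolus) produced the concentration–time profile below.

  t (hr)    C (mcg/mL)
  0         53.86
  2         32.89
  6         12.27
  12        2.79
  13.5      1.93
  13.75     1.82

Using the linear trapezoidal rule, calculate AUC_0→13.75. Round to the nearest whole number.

Trapezoidal AUC_0→13.75:
  [0→2]: (53.86+32.89)/2 × 2 = 86.75
  [2→6]: (32.89+12.27)/2 × 4 = 90.32
  [6→12]: (12.27+2.79)/2 × 6 = 45.18
  [12→13.5]: (2.79+1.93)/2 × 1.5 = 3.54
  [13.5→13.75]: (1.93+1.82)/2 × 0.25 = 0.46875
  Sum = 226.25875 mcg/mL·hr

AUC = 226 mcg/mL·hr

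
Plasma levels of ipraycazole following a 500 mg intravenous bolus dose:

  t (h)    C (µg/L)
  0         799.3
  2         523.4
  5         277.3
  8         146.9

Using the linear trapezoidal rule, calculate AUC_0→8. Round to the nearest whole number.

AUC = 3160 µg/L·h

Trapezoidal AUC_0→8:
  [0→2]: (799.3+523.4)/2 × 2 = 1322.7
  [2→5]: (523.4+277.3)/2 × 3 = 1201.05
  [5→8]: (277.3+146.9)/2 × 3 = 636.3
  Sum = 3160.05 µg/L·h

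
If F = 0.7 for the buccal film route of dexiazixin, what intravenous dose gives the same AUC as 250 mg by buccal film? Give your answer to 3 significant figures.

D_iv = 175 mg

Systemic exposure from an extravascular dose = F × D_ev, so the equivalent IV dose is F × D_ev.
D_iv = F × D_ev = 0.7 × 250 = 175 mg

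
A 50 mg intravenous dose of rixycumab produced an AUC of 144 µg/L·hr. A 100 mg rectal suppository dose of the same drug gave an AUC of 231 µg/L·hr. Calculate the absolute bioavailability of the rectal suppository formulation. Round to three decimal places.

F = (AUC_ev / D_ev) / (AUC_iv / D_iv)
  = (231/100) / (144/50)
  = 2.31 / 2.88 = 0.8021

F = 0.802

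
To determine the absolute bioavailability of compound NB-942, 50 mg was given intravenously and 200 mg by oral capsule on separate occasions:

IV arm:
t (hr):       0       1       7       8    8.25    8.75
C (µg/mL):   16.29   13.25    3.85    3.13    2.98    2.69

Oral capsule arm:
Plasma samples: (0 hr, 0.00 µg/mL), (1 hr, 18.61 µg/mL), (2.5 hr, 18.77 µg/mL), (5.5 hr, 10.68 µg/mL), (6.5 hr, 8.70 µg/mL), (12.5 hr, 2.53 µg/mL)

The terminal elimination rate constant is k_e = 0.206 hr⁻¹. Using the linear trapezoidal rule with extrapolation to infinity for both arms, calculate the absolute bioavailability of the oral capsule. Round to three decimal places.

F = 0.404

Trapezoidal AUC_0→8.75 (IV):
  [0→1]: (16.29+13.25)/2 × 1 = 14.77
  [1→7]: (13.25+3.85)/2 × 6 = 51.3
  [7→8]: (3.85+3.13)/2 × 1 = 3.49
  [8→8.25]: (3.13+2.98)/2 × 0.25 = 0.76375
  [8.25→8.75]: (2.98+2.69)/2 × 0.5 = 1.4175
  Sum = 71.74125 µg/mL·hr
IV tail: 2.69/0.206 = 13.058; AUC_iv,0→∞ = 71.74125 + 13.058 = 84.79925 µg/mL·hr
Trapezoidal AUC_0→12.5 (oral capsule):
  [0→1]: (0.00+18.61)/2 × 1 = 9.305
  [1→2.5]: (18.61+18.77)/2 × 1.5 = 28.035
  [2.5→5.5]: (18.77+10.68)/2 × 3 = 44.175
  [5.5→6.5]: (10.68+8.70)/2 × 1 = 9.69
  [6.5→12.5]: (8.70+2.53)/2 × 6 = 33.69
  Sum = 124.895 µg/mL·hr
oral capsule tail: 2.53/0.206 = 12.282; AUC_ev,0→∞ = 124.895 + 12.282 = 137.177 µg/mL·hr
F = (AUC_ev/D_ev)/(AUC_iv/D_iv) = (137.177/200)/(84.79925/50) = 0.685885/1.695985 = 0.4044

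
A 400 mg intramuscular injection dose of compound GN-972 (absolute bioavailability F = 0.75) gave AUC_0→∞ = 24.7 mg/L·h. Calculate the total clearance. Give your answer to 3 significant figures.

CL = F × Dose / AUC_0→∞
   = 0.75 × 400 / 24.7 = 12.1457 L/h

CL = 12.1 L/h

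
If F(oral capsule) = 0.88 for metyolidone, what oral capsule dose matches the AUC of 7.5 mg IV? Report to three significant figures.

D_oral = 8.52 mg

For equal systemic exposure: F × D_ev = D_iv
D_ev = D_iv / F = 7.5 / 0.88 = 8.52273 mg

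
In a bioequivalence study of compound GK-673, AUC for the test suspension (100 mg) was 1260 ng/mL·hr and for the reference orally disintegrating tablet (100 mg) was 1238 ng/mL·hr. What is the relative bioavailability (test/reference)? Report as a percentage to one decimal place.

F_rel = (AUC_test/D_test) / (AUC_ref/D_ref)
      = (1260/100) / (1238/100)
      = 12.6 / 12.38 = 1.0178 = 101.78%

F_rel = 101.8%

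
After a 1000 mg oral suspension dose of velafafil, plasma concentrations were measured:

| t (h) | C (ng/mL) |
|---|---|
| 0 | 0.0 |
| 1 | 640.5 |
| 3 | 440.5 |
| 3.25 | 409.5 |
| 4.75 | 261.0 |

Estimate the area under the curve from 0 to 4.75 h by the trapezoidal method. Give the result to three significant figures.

Trapezoidal AUC_0→4.75:
  [0→1]: (0.0+640.5)/2 × 1 = 320.25
  [1→3]: (640.5+440.5)/2 × 2 = 1081.0
  [3→3.25]: (440.5+409.5)/2 × 0.25 = 106.25
  [3.25→4.75]: (409.5+261.0)/2 × 1.5 = 502.875
  Sum = 2010.375 ng/mL·h

AUC = 2010 ng/mL·h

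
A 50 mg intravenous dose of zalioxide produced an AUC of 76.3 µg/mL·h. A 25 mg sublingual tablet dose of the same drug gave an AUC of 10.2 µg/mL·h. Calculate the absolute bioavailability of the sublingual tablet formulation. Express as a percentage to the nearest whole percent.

F = (AUC_ev / D_ev) / (AUC_iv / D_iv)
  = (10.2/25) / (76.3/50)
  = 0.408 / 1.526 = 0.2674
  = 26.74%

F = 27%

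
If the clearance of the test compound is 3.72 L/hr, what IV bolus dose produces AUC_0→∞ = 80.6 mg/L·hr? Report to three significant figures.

Dose = 300 mg

Dose_iv = CL × AUC_0→∞
     = 3.72 × 80.6 = 299.832 mg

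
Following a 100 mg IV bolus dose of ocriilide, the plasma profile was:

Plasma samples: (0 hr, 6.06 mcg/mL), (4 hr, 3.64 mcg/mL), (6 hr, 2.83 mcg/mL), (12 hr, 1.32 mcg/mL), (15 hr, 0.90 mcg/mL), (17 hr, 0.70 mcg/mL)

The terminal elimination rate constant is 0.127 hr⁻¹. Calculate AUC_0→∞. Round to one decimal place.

AUC = 48.8 mcg/mL·hr

Trapezoidal AUC_0→17:
  [0→4]: (6.06+3.64)/2 × 4 = 19.4
  [4→6]: (3.64+2.83)/2 × 2 = 6.47
  [6→12]: (2.83+1.32)/2 × 6 = 12.45
  [12→15]: (1.32+0.90)/2 × 3 = 3.33
  [15→17]: (0.90+0.70)/2 × 2 = 1.6
  Sum = 43.25 mcg/mL·hr
Extrapolated tail: C_last / k_e = 0.70 / 0.127 = 5.512
AUC_0→∞ = 43.25 + 5.512 = 48.762 mcg/mL·hr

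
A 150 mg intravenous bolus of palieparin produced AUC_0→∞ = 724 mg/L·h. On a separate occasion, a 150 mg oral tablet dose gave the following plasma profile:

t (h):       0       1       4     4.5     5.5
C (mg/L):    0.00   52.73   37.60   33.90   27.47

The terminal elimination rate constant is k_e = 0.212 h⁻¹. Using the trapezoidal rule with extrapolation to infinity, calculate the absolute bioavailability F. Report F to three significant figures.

F = 0.470

Trapezoidal AUC_0→5.5 (oral tablet):
  [0→1]: (0.00+52.73)/2 × 1 = 26.365
  [1→4]: (52.73+37.60)/2 × 3 = 135.495
  [4→4.5]: (37.60+33.90)/2 × 0.5 = 17.875
  [4.5→5.5]: (33.90+27.47)/2 × 1 = 30.685
  Sum = 210.42 mg/L·h
Tail: C_last/k_e = 27.47/0.212 = 129.575
AUC_0→∞ (oral tablet) = 210.42 + 129.575 = 339.995 mg/L·h
F = (AUC_ev/D_ev)/(AUC_iv/D_iv) = (339.995/150)/(724/150) = 2.26663/4.82667 = 0.4696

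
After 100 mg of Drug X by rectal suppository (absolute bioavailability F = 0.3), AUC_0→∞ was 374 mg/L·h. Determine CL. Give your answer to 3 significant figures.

CL = 0.0802 L/h

CL = F × Dose / AUC_0→∞
   = 0.3 × 100 / 374 = 0.0802139 L/h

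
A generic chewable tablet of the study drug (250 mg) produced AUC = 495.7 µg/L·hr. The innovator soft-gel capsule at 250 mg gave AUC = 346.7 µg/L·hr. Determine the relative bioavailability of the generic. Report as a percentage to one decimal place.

F_rel = 143.0%

F_rel = (AUC_test/D_test) / (AUC_ref/D_ref)
      = (495.7/250) / (346.7/250)
      = 1.9828 / 1.3868 = 1.4298 = 142.98%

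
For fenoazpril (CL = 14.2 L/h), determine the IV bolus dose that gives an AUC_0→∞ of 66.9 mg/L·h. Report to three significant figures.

Dose = 950 mg

Dose_iv = CL × AUC_0→∞
     = 14.2 × 66.9 = 949.98 mg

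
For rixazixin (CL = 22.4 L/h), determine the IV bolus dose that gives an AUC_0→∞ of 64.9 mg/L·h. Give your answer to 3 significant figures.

Dose_iv = CL × AUC_0→∞
     = 22.4 × 64.9 = 1453.76 mg

Dose = 1450 mg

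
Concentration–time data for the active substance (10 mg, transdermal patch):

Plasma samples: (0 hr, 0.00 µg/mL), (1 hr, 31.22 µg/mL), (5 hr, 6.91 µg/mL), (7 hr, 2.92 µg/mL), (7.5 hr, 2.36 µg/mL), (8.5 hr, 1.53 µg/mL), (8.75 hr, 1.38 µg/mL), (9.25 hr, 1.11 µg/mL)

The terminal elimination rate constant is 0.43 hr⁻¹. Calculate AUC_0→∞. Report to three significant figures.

Trapezoidal AUC_0→9.25:
  [0→1]: (0.00+31.22)/2 × 1 = 15.61
  [1→5]: (31.22+6.91)/2 × 4 = 76.26
  [5→7]: (6.91+2.92)/2 × 2 = 9.83
  [7→7.5]: (2.92+2.36)/2 × 0.5 = 1.32
  [7.5→8.5]: (2.36+1.53)/2 × 1 = 1.945
  [8.5→8.75]: (1.53+1.38)/2 × 0.25 = 0.36375
  [8.75→9.25]: (1.38+1.11)/2 × 0.5 = 0.6225
  Sum = 105.95125 µg/mL·hr
Extrapolated tail: C_last / k_e = 1.11 / 0.43 = 2.581
AUC_0→∞ = 105.95125 + 2.581 = 108.53225 µg/mL·hr

AUC = 109 µg/mL·hr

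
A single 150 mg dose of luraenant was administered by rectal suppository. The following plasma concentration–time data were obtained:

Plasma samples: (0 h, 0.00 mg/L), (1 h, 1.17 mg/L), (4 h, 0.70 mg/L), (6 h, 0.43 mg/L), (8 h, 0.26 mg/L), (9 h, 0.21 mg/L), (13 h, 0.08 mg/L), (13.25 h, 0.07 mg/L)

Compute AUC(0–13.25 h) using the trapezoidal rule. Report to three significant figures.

AUC = 6.04 mg/L·h

Trapezoidal AUC_0→13.25:
  [0→1]: (0.00+1.17)/2 × 1 = 0.585
  [1→4]: (1.17+0.70)/2 × 3 = 2.805
  [4→6]: (0.70+0.43)/2 × 2 = 1.13
  [6→8]: (0.43+0.26)/2 × 2 = 0.69
  [8→9]: (0.26+0.21)/2 × 1 = 0.235
  [9→13]: (0.21+0.08)/2 × 4 = 0.58
  [13→13.25]: (0.08+0.07)/2 × 0.25 = 0.01875
  Sum = 6.04375 mg/L·h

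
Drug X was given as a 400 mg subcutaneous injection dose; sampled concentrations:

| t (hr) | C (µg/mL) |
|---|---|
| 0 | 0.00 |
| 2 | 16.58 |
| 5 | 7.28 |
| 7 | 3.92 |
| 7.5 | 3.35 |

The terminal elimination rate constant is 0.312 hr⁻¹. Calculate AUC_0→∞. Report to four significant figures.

Trapezoidal AUC_0→7.5:
  [0→2]: (0.00+16.58)/2 × 2 = 16.58
  [2→5]: (16.58+7.28)/2 × 3 = 35.79
  [5→7]: (7.28+3.92)/2 × 2 = 11.2
  [7→7.5]: (3.92+3.35)/2 × 0.5 = 1.8175
  Sum = 65.3875 µg/mL·hr
Extrapolated tail: C_last / k_e = 3.35 / 0.312 = 10.737
AUC_0→∞ = 65.3875 + 10.737 = 76.1245 µg/mL·hr

AUC = 76.12 µg/mL·hr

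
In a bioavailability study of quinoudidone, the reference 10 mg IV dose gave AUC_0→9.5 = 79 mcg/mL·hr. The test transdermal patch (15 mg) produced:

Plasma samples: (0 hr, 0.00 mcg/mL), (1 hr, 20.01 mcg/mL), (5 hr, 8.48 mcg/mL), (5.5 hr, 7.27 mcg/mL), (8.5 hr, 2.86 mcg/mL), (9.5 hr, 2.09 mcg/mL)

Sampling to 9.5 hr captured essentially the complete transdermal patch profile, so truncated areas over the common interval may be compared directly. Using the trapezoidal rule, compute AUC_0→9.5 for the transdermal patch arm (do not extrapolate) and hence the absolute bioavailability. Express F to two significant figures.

Trapezoidal AUC_0→9.5 (transdermal patch):
  [0→1]: (0.00+20.01)/2 × 1 = 10.005
  [1→5]: (20.01+8.48)/2 × 4 = 56.98
  [5→5.5]: (8.48+7.27)/2 × 0.5 = 3.9375
  [5.5→8.5]: (7.27+2.86)/2 × 3 = 15.195
  [8.5→9.5]: (2.86+2.09)/2 × 1 = 2.475
  Sum = 88.5925 mcg/mL·hr
F = (AUC_ev/D_ev)/(AUC_iv/D_iv) = (88.5925/15)/(79/10) = 5.90617/7.9 = 0.7476

F = 0.75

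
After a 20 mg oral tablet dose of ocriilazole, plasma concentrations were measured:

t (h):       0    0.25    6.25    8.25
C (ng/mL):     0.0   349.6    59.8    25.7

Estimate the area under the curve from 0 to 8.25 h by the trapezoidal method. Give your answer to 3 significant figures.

AUC = 1360 ng/mL·h

Trapezoidal AUC_0→8.25:
  [0→0.25]: (0.0+349.6)/2 × 0.25 = 43.7
  [0.25→6.25]: (349.6+59.8)/2 × 6 = 1228.2
  [6.25→8.25]: (59.8+25.7)/2 × 2 = 85.5
  Sum = 1357.4 ng/mL·h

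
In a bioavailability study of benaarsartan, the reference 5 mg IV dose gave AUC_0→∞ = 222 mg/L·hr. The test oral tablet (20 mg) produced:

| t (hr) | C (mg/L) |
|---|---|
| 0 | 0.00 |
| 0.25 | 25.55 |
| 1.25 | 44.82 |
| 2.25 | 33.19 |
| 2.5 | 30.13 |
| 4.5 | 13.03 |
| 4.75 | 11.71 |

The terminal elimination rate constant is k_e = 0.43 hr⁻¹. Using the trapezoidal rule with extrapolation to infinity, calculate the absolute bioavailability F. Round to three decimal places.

Trapezoidal AUC_0→4.75 (oral tablet):
  [0→0.25]: (0.00+25.55)/2 × 0.25 = 3.19375
  [0.25→1.25]: (25.55+44.82)/2 × 1 = 35.185
  [1.25→2.25]: (44.82+33.19)/2 × 1 = 39.005
  [2.25→2.5]: (33.19+30.13)/2 × 0.25 = 7.915
  [2.5→4.5]: (30.13+13.03)/2 × 2 = 43.16
  [4.5→4.75]: (13.03+11.71)/2 × 0.25 = 3.0925
  Sum = 131.55125 mg/L·hr
Tail: C_last/k_e = 11.71/0.43 = 27.233
AUC_0→∞ (oral tablet) = 131.55125 + 27.233 = 158.78425 mg/L·hr
F = (AUC_ev/D_ev)/(AUC_iv/D_iv) = (158.78425/20)/(222/5) = 7.9392125/44.4 = 0.1788

F = 0.179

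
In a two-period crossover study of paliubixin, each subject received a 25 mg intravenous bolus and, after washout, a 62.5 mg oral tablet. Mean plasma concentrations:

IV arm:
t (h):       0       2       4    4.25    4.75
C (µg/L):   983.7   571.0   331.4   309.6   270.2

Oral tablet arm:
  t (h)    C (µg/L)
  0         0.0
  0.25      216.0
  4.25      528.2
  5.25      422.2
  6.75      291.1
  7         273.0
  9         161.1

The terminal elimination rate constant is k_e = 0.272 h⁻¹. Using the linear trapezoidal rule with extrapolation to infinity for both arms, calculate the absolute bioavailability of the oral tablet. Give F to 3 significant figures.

F = 0.394

Trapezoidal AUC_0→4.75 (IV):
  [0→2]: (983.7+571.0)/2 × 2 = 1554.7
  [2→4]: (571.0+331.4)/2 × 2 = 902.4
  [4→4.25]: (331.4+309.6)/2 × 0.25 = 80.125
  [4.25→4.75]: (309.6+270.2)/2 × 0.5 = 144.95
  Sum = 2682.175 µg/L·h
IV tail: 270.2/0.272 = 993.382; AUC_iv,0→∞ = 2682.175 + 993.382 = 3675.557 µg/L·h
Trapezoidal AUC_0→9 (oral tablet):
  [0→0.25]: (0.0+216.0)/2 × 0.25 = 27.0
  [0.25→4.25]: (216.0+528.2)/2 × 4 = 1488.4
  [4.25→5.25]: (528.2+422.2)/2 × 1 = 475.2
  [5.25→6.75]: (422.2+291.1)/2 × 1.5 = 534.975
  [6.75→7]: (291.1+273.0)/2 × 0.25 = 70.5125
  [7→9]: (273.0+161.1)/2 × 2 = 434.1
  Sum = 3030.1875 µg/L·h
oral tablet tail: 161.1/0.272 = 592.279; AUC_ev,0→∞ = 3030.1875 + 592.279 = 3622.4665 µg/L·h
F = (AUC_ev/D_ev)/(AUC_iv/D_iv) = (3622.4665/62.5)/(3675.557/25) = 57.959464/147.02228 = 0.3942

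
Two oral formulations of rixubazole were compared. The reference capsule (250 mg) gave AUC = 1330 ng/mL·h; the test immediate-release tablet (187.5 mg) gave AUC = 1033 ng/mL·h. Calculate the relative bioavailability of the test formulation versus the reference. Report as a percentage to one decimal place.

F_rel = (AUC_test/D_test) / (AUC_ref/D_ref)
      = (1033/187.5) / (1330/250)
      = 5.50933 / 5.32 = 1.0356 = 103.56%

F_rel = 103.6%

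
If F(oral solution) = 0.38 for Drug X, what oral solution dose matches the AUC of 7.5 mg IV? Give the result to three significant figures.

D_oral = 19.7 mg

For equal systemic exposure: F × D_ev = D_iv
D_ev = D_iv / F = 7.5 / 0.38 = 19.7368 mg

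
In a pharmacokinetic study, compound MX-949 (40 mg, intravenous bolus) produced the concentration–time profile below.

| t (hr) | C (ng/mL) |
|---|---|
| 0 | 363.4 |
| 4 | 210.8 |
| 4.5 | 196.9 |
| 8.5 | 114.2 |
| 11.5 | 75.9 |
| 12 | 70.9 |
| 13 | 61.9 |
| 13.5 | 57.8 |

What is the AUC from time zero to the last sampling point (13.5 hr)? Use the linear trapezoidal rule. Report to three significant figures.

AUC = 2290 ng/mL·hr

Trapezoidal AUC_0→13.5:
  [0→4]: (363.4+210.8)/2 × 4 = 1148.4
  [4→4.5]: (210.8+196.9)/2 × 0.5 = 101.925
  [4.5→8.5]: (196.9+114.2)/2 × 4 = 622.2
  [8.5→11.5]: (114.2+75.9)/2 × 3 = 285.15
  [11.5→12]: (75.9+70.9)/2 × 0.5 = 36.7
  [12→13]: (70.9+61.9)/2 × 1 = 66.4
  [13→13.5]: (61.9+57.8)/2 × 0.5 = 29.925
  Sum = 2290.7 ng/mL·hr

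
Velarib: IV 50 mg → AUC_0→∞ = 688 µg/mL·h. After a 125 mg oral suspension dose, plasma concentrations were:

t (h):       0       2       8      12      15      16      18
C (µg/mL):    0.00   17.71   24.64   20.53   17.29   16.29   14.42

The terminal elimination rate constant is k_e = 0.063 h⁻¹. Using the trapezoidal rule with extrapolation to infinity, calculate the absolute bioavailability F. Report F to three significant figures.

Trapezoidal AUC_0→18 (oral suspension):
  [0→2]: (0.00+17.71)/2 × 2 = 17.71
  [2→8]: (17.71+24.64)/2 × 6 = 127.05
  [8→12]: (24.64+20.53)/2 × 4 = 90.34
  [12→15]: (20.53+17.29)/2 × 3 = 56.73
  [15→16]: (17.29+16.29)/2 × 1 = 16.79
  [16→18]: (16.29+14.42)/2 × 2 = 30.71
  Sum = 339.33 µg/mL·h
Tail: C_last/k_e = 14.42/0.063 = 228.889
AUC_0→∞ (oral suspension) = 339.33 + 228.889 = 568.219 µg/mL·h
F = (AUC_ev/D_ev)/(AUC_iv/D_iv) = (568.219/125)/(688/50) = 4.545752/13.76 = 0.3304

F = 0.330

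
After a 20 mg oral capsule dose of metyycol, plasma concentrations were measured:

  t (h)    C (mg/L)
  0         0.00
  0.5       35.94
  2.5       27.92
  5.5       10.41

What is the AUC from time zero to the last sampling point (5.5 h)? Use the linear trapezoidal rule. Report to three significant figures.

Trapezoidal AUC_0→5.5:
  [0→0.5]: (0.00+35.94)/2 × 0.5 = 8.985
  [0.5→2.5]: (35.94+27.92)/2 × 2 = 63.86
  [2.5→5.5]: (27.92+10.41)/2 × 3 = 57.495
  Sum = 130.34 mg/L·h

AUC = 130 mg/L·h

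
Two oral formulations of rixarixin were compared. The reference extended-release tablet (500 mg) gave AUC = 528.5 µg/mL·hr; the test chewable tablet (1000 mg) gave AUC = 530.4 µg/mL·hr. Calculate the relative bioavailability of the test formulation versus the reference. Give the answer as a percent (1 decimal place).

F_rel = (AUC_test/D_test) / (AUC_ref/D_ref)
      = (530.4/1000) / (528.5/500)
      = 0.5304 / 1.057 = 0.5018 = 50.18%

F_rel = 50.2%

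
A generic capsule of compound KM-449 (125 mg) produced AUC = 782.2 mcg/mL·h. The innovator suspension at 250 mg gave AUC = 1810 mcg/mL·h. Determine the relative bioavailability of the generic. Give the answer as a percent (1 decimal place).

F_rel = 86.4%

F_rel = (AUC_test/D_test) / (AUC_ref/D_ref)
      = (782.2/125) / (1810/250)
      = 6.2576 / 7.24 = 0.8643 = 86.43%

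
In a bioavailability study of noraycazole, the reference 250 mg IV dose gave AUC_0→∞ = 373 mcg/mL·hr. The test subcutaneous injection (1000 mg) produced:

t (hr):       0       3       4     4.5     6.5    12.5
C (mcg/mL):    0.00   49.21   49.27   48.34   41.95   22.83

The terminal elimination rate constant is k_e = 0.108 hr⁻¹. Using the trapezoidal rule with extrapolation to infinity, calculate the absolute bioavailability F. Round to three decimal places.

Trapezoidal AUC_0→12.5 (subcutaneous injection):
  [0→3]: (0.00+49.21)/2 × 3 = 73.815
  [3→4]: (49.21+49.27)/2 × 1 = 49.24
  [4→4.5]: (49.27+48.34)/2 × 0.5 = 24.4025
  [4.5→6.5]: (48.34+41.95)/2 × 2 = 90.29
  [6.5→12.5]: (41.95+22.83)/2 × 6 = 194.34
  Sum = 432.0875 mcg/mL·hr
Tail: C_last/k_e = 22.83/0.108 = 211.389
AUC_0→∞ (subcutaneous injection) = 432.0875 + 211.389 = 643.4765 mcg/mL·hr
F = (AUC_ev/D_ev)/(AUC_iv/D_iv) = (643.4765/1000)/(373/250) = 0.6434765/1.492 = 0.4313

F = 0.431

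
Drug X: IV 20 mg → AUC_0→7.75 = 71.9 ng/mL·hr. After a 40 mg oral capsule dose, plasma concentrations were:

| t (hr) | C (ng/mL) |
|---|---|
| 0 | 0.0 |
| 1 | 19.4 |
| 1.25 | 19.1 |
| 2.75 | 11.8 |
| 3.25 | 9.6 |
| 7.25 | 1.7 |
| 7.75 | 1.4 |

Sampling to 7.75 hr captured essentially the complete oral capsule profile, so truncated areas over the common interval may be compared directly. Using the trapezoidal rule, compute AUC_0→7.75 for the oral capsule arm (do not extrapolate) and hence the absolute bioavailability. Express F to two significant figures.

F = 0.46

Trapezoidal AUC_0→7.75 (oral capsule):
  [0→1]: (0.0+19.4)/2 × 1 = 9.7
  [1→1.25]: (19.4+19.1)/2 × 0.25 = 4.8125
  [1.25→2.75]: (19.1+11.8)/2 × 1.5 = 23.175
  [2.75→3.25]: (11.8+9.6)/2 × 0.5 = 5.35
  [3.25→7.25]: (9.6+1.7)/2 × 4 = 22.6
  [7.25→7.75]: (1.7+1.4)/2 × 0.5 = 0.775
  Sum = 66.4125 ng/mL·hr
F = (AUC_ev/D_ev)/(AUC_iv/D_iv) = (66.4125/40)/(71.9/20) = 1.6603125/3.595 = 0.4618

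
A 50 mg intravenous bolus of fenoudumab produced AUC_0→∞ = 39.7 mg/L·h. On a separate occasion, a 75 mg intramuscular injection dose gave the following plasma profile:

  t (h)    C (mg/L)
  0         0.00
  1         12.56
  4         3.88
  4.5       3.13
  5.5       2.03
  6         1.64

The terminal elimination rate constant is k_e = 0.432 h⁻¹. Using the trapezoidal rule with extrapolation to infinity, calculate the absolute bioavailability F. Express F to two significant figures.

Trapezoidal AUC_0→6 (intramuscular injection):
  [0→1]: (0.00+12.56)/2 × 1 = 6.28
  [1→4]: (12.56+3.88)/2 × 3 = 24.66
  [4→4.5]: (3.88+3.13)/2 × 0.5 = 1.7525
  [4.5→5.5]: (3.13+2.03)/2 × 1 = 2.58
  [5.5→6]: (2.03+1.64)/2 × 0.5 = 0.9175
  Sum = 36.19 mg/L·h
Tail: C_last/k_e = 1.64/0.432 = 3.796
AUC_0→∞ (intramuscular injection) = 36.19 + 3.796 = 39.986 mg/L·h
F = (AUC_ev/D_ev)/(AUC_iv/D_iv) = (39.986/75)/(39.7/50) = 0.533147/0.794 = 0.6715

F = 0.67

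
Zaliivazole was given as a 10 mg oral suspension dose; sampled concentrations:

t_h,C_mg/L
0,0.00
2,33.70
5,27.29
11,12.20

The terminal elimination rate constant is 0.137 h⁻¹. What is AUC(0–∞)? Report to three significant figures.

Trapezoidal AUC_0→11:
  [0→2]: (0.00+33.70)/2 × 2 = 33.7
  [2→5]: (33.70+27.29)/2 × 3 = 91.485
  [5→11]: (27.29+12.20)/2 × 6 = 118.47
  Sum = 243.655 mg/L·h
Extrapolated tail: C_last / k_e = 12.20 / 0.137 = 89.051
AUC_0→∞ = 243.655 + 89.051 = 332.706 mg/L·h

AUC = 333 mg/L·h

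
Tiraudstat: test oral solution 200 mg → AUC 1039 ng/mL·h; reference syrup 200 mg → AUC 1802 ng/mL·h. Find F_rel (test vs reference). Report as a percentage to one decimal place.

F_rel = (AUC_test/D_test) / (AUC_ref/D_ref)
      = (1039/200) / (1802/200)
      = 5.195 / 9.01 = 0.5766 = 57.66%

F_rel = 57.7%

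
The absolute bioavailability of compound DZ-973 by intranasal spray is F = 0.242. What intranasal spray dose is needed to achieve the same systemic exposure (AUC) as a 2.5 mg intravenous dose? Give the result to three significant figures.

D_intranasal = 10.3 mg

For equal systemic exposure: F × D_ev = D_iv
D_ev = D_iv / F = 2.5 / 0.242 = 10.3306 mg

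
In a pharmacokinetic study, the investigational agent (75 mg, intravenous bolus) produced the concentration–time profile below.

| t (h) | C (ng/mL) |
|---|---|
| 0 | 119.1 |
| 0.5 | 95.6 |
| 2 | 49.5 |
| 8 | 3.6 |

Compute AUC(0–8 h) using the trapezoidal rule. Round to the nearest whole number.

AUC = 322 ng/mL·h

Trapezoidal AUC_0→8:
  [0→0.5]: (119.1+95.6)/2 × 0.5 = 53.675
  [0.5→2]: (95.6+49.5)/2 × 1.5 = 108.825
  [2→8]: (49.5+3.6)/2 × 6 = 159.3
  Sum = 321.8 ng/mL·h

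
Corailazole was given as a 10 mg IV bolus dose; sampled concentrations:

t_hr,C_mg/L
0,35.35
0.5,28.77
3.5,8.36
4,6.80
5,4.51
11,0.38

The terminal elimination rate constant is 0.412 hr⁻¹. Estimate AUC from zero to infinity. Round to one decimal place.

Trapezoidal AUC_0→11:
  [0→0.5]: (35.35+28.77)/2 × 0.5 = 16.03
  [0.5→3.5]: (28.77+8.36)/2 × 3 = 55.695
  [3.5→4]: (8.36+6.80)/2 × 0.5 = 3.79
  [4→5]: (6.80+4.51)/2 × 1 = 5.655
  [5→11]: (4.51+0.38)/2 × 6 = 14.67
  Sum = 95.84 mg/L·hr
Extrapolated tail: C_last / k_e = 0.38 / 0.412 = 0.922
AUC_0→∞ = 95.84 + 0.922 = 96.762 mg/L·hr

AUC = 96.8 mg/L·hr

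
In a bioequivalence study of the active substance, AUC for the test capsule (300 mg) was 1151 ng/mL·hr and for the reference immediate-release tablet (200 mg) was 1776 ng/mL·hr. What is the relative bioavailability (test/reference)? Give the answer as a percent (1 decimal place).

F_rel = (AUC_test/D_test) / (AUC_ref/D_ref)
      = (1151/300) / (1776/200)
      = 3.83667 / 8.88 = 0.4321 = 43.21%

F_rel = 43.2%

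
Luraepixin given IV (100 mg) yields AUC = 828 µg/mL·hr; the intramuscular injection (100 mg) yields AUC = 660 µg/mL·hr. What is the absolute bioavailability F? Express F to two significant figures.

F = (AUC_ev / D_ev) / (AUC_iv / D_iv)
  = (660/100) / (828/100)
  = 6.6 / 8.28 = 0.7971

F = 0.80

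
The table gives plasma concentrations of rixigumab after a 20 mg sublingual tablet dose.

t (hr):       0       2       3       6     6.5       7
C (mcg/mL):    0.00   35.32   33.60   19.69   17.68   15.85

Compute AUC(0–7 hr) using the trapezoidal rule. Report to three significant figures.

Trapezoidal AUC_0→7:
  [0→2]: (0.00+35.32)/2 × 2 = 35.32
  [2→3]: (35.32+33.60)/2 × 1 = 34.46
  [3→6]: (33.60+19.69)/2 × 3 = 79.935
  [6→6.5]: (19.69+17.68)/2 × 0.5 = 9.3425
  [6.5→7]: (17.68+15.85)/2 × 0.5 = 8.3825
  Sum = 167.44 mcg/mL·hr

AUC = 167 mcg/mL·hr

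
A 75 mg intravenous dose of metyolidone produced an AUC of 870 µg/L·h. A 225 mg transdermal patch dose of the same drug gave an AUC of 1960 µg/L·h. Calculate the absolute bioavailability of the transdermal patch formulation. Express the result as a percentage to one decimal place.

F = (AUC_ev / D_ev) / (AUC_iv / D_iv)
  = (1960/225) / (870/75)
  = 8.71111 / 11.6 = 0.7510
  = 75.10%

F = 75.1%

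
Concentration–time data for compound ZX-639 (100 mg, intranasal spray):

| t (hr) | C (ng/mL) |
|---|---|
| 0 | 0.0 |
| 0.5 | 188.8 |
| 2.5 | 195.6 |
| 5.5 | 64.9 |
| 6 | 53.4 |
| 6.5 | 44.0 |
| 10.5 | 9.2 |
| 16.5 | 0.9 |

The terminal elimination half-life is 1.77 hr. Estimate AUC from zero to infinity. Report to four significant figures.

AUC = 1015 ng/mL·hr

Trapezoidal AUC_0→16.5:
  [0→0.5]: (0.0+188.8)/2 × 0.5 = 47.2
  [0.5→2.5]: (188.8+195.6)/2 × 2 = 384.4
  [2.5→5.5]: (195.6+64.9)/2 × 3 = 390.75
  [5.5→6]: (64.9+53.4)/2 × 0.5 = 29.575
  [6→6.5]: (53.4+44.0)/2 × 0.5 = 24.35
  [6.5→10.5]: (44.0+9.2)/2 × 4 = 106.4
  [10.5→16.5]: (9.2+0.9)/2 × 6 = 30.3
  Sum = 1012.975 ng/mL·hr
k_e = ln2 / t½ = 0.693147 / 1.77 = 0.3916 hr^-1
Extrapolated tail: C_last / k_e = 0.9 / 0.3916 = 2.298
AUC_0→∞ = 1012.975 + 2.298 = 1015.273 ng/mL·hr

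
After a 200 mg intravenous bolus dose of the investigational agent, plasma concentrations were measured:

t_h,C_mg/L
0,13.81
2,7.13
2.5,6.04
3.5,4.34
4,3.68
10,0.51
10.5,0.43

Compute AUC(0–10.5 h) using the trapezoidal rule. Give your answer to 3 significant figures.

Trapezoidal AUC_0→10.5:
  [0→2]: (13.81+7.13)/2 × 2 = 20.94
  [2→2.5]: (7.13+6.04)/2 × 0.5 = 3.2925
  [2.5→3.5]: (6.04+4.34)/2 × 1 = 5.19
  [3.5→4]: (4.34+3.68)/2 × 0.5 = 2.005
  [4→10]: (3.68+0.51)/2 × 6 = 12.57
  [10→10.5]: (0.51+0.43)/2 × 0.5 = 0.235
  Sum = 44.2325 mg/L·h

AUC = 44.2 mg/L·h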